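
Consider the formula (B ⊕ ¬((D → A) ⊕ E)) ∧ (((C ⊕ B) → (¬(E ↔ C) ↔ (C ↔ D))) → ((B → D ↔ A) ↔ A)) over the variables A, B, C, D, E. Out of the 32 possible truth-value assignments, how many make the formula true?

A | B | C | D | E | φ
- | - | - | - | - | -
F | F | F | F | F | F
F | F | F | F | T | T
F | F | F | T | F | T
F | F | F | T | T | F
F | F | T | F | F | F
F | F | T | F | T | T
F | F | T | T | F | T
F | F | T | T | T | F
F | T | F | F | F | T
F | T | F | F | T | F
F | T | F | T | F | F
F | T | F | T | T | T
F | T | T | F | F | F
F | T | T | F | T | F
F | T | T | T | F | F
F | T | T | T | T | T
T | F | F | F | F | F
T | F | F | F | T | T
T | F | F | T | F | F
T | F | F | T | T | T
T | F | T | F | F | F
T | F | T | F | T | T
T | F | T | T | F | F
T | F | T | T | T | T
T | T | F | F | F | T
T | T | F | F | T | F
T | T | F | T | F | T
T | T | F | T | T | F
T | T | T | F | F | F
T | T | T | F | T | F
T | T | T | T | F | T
T | T | T | T | T | F
The formula is true on 14 of the 32 rows.

14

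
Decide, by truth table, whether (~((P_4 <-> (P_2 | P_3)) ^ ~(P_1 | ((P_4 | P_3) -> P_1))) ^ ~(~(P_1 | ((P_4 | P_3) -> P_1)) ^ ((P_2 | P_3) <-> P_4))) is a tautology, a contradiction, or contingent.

P_1  P_2  P_3  P_4     (P_2 | P_3)  (P_4 <-> (P_2 | P_3))  (P_4 | P_3)  ((P_4 | P_3) -> P_1)  (P_1 | ((P_4 | P_3) -> P_1))  ((P_2 | P_3) <-> P_4)  φ
 T    T    T    T           T                 T                 T                T                         T                          T            F
 T    T    T    F           T                 F                 T                T                         T                          F            F
 T    T    F    T           T                 T                 T                T                         T                          T            F
 T    T    F    F           T                 F                 F                T                         T                          F            F
 T    F    T    T           T                 T                 T                T                         T                          T            F
 T    F    T    F           T                 F                 T                T                         T                          F            F
 T    F    F    T           F                 F                 T                T                         T                          F            F
 T    F    F    F           F                 T                 F                T                         T                          T            F
 F    T    T    T           T                 T                 T                F                         F                          T            F
 F    T    T    F           T                 F                 T                F                         F                          F            F
 F    T    F    T           T                 T                 T                F                         F                          T            F
 F    T    F    F           T                 F                 F                T                         T                          F            F
 F    F    T    T           T                 T                 T                F                         F                          T            F
 F    F    T    F           T                 F                 T                F                         F                          F            F
 F    F    F    T           F                 F                 T                F                         F                          F            F
 F    F    F    F           F                 T                 F                T                         T                          T            F
Every row is F, so the formula is a contradiction.

contradiction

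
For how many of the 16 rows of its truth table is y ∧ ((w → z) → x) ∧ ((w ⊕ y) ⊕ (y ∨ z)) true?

3

x  y  z  w  |  φ
0  0  0  0  |  0
0  0  0  1  |  0
0  0  1  0  |  0
0  0  1  1  |  0
0  1  0  0  |  0
0  1  0  1  |  1
0  1  1  0  |  0
0  1  1  1  |  0
1  0  0  0  |  0
1  0  0  1  |  0
1  0  1  0  |  0
1  0  1  1  |  0
1  1  0  0  |  0
1  1  0  1  |  1
1  1  1  0  |  0
1  1  1  1  |  1
The formula is true on 3 of the 16 rows.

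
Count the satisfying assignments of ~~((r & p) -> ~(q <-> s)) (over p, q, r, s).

p  q  r  s  |  ~~((r & p) -> ~(q <-> s))
T  T  T  T  |              F            
T  T  T  F  |              T            
T  T  F  T  |              T            
T  T  F  F  |              T            
T  F  T  T  |              T            
T  F  T  F  |              F            
T  F  F  T  |              T            
T  F  F  F  |              T            
F  T  T  T  |              T            
F  T  T  F  |              T            
F  T  F  T  |              T            
F  T  F  F  |              T            
F  F  T  T  |              T            
F  F  T  F  |              T            
F  F  F  T  |              T            
F  F  F  F  |              T            
The formula is true on 14 of the 16 rows.

14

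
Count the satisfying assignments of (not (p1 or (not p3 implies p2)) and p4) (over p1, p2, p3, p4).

1

  p1  |   p2  |   p3  |   p4  |   φ  
----- | ----- | ----- | ----- | -----
 True |  True |  True |  True | False
 True |  True |  True | False | False
 True |  True | False |  True | False
 True |  True | False | False | False
 True | False |  True |  True | False
 True | False |  True | False | False
 True | False | False |  True | False
 True | False | False | False | False
False |  True |  True |  True | False
False |  True |  True | False | False
False |  True | False |  True | False
False |  True | False | False | False
False | False |  True |  True | False
False | False |  True | False | False
False | False | False |  True |  True
False | False | False | False | False
The formula is true on 1 of the 16 rows.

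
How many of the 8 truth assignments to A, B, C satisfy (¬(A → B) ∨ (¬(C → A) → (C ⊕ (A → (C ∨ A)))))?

A  B  C  |  (A → B)  ¬(A → B)  (C → A)  ¬(C → A)  (C ∨ A)  (A → (C ∨ A))  (C ⊕ (A → (C ∨ A)))  φ
T  T  T  |     T        F         T        F         T           T                 F           T
T  T  F  |     T        F         T        F         T           T                 T           T
T  F  T  |     F        T         T        F         T           T                 F           T
T  F  F  |     F        T         T        F         T           T                 T           T
F  T  T  |     T        F         F        T         T           T                 F           F
F  T  F  |     T        F         T        F         F           T                 T           T
F  F  T  |     T        F         F        T         T           T                 F           F
F  F  F  |     T        F         T        F         F           T                 T           T
The formula is true on 6 of the 8 rows.

6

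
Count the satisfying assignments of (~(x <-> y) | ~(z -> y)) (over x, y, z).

5

x  y  z     (~(x <-> y) | ~(z -> y))
F  F  F                F            
F  F  T                T            
F  T  F                T            
F  T  T                T            
T  F  F                T            
T  F  T                T            
T  T  F                F            
T  T  T                F            
The formula is true on 5 of the 8 rows.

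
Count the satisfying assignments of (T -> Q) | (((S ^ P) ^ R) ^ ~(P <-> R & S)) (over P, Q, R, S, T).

30

P  Q  R  S  T  |  φ
1  1  1  1  1  |  1
1  1  1  1  0  |  1
1  1  1  0  1  |  1
1  1  1  0  0  |  1
1  1  0  1  1  |  1
1  1  0  1  0  |  1
1  1  0  0  1  |  1
1  1  0  0  0  |  1
1  0  1  1  1  |  1
1  0  1  1  0  |  1
1  0  1  0  1  |  1
1  0  1  0  0  |  1
1  0  0  1  1  |  1
1  0  0  1  0  |  1
1  0  0  0  1  |  0
1  0  0  0  0  |  1
0  1  1  1  1  |  1
0  1  1  1  0  |  1
0  1  1  0  1  |  1
0  1  1  0  0  |  1
0  1  0  1  1  |  1
0  1  0  1  0  |  1
0  1  0  0  1  |  1
0  1  0  0  0  |  1
0  0  1  1  1  |  1
0  0  1  1  0  |  1
0  0  1  0  1  |  1
0  0  1  0  0  |  1
0  0  0  1  1  |  1
0  0  0  1  0  |  1
0  0  0  0  1  |  0
0  0  0  0  0  |  1
The formula is true on 30 of the 32 rows.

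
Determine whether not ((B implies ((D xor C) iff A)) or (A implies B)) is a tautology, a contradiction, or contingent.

contradiction

A | B | C | D || (D xor C) | ((D xor C) iff A) | (A implies B) | φ
F | F | F | F ||     F     |         T         |       T       | F
F | F | F | T ||     T     |         F         |       T       | F
F | F | T | F ||     T     |         F         |       T       | F
F | F | T | T ||     F     |         T         |       T       | F
F | T | F | F ||     F     |         T         |       T       | F
F | T | F | T ||     T     |         F         |       T       | F
F | T | T | F ||     T     |         F         |       T       | F
F | T | T | T ||     F     |         T         |       T       | F
T | F | F | F ||     F     |         F         |       F       | F
T | F | F | T ||     T     |         T         |       F       | F
T | F | T | F ||     T     |         T         |       F       | F
T | F | T | T ||     F     |         F         |       F       | F
T | T | F | F ||     F     |         F         |       T       | F
T | T | F | T ||     T     |         T         |       T       | F
T | T | T | F ||     T     |         T         |       T       | F
T | T | T | T ||     F     |         F         |       T       | F
Every row is F, so the formula is a contradiction.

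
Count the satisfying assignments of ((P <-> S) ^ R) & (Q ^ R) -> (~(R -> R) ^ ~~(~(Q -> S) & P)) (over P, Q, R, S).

P  Q  R  S  |  φ
T  T  T  T  |  T
T  T  T  F  |  T
T  T  F  T  |  F
T  T  F  F  |  T
T  F  T  T  |  T
T  F  T  F  |  F
T  F  F  T  |  T
T  F  F  F  |  T
F  T  T  T  |  T
F  T  T  F  |  T
F  T  F  T  |  T
F  T  F  F  |  F
F  F  T  T  |  F
F  F  T  F  |  T
F  F  F  T  |  T
F  F  F  F  |  T
The formula is true on 12 of the 16 rows.

12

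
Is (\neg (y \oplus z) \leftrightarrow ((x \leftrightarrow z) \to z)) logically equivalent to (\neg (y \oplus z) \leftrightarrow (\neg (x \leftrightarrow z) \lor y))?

not equivalent

x | y | z || φ | ψ
1 | 1 | 1 || 1 | 1
1 | 1 | 0 || 0 | 0
1 | 0 | 1 || 0 | 1
1 | 0 | 0 || 1 | 1
0 | 1 | 1 || 1 | 1
0 | 1 | 0 || 1 | 0
0 | 0 | 1 || 0 | 0
0 | 0 | 0 || 0 | 0
The columns differ at x=1, y=0, z=1 (φ=0, ψ=1), so they are not equivalent.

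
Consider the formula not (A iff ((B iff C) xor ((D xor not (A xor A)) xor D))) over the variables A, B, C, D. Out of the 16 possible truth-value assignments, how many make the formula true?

8

A | B | C | D | (B iff C) | (A xor A) | not (A xor A) | (D xor not (A xor A)) | φ
- | - | - | - | --------- | --------- | ------------- | --------------------- | -
1 | 1 | 1 | 1 |     1     |     0     |       1       |           0           | 1
1 | 1 | 1 | 0 |     1     |     0     |       1       |           1           | 1
1 | 1 | 0 | 1 |     0     |     0     |       1       |           0           | 0
1 | 1 | 0 | 0 |     0     |     0     |       1       |           1           | 0
1 | 0 | 1 | 1 |     0     |     0     |       1       |           0           | 0
1 | 0 | 1 | 0 |     0     |     0     |       1       |           1           | 0
1 | 0 | 0 | 1 |     1     |     0     |       1       |           0           | 1
1 | 0 | 0 | 0 |     1     |     0     |       1       |           1           | 1
0 | 1 | 1 | 1 |     1     |     0     |       1       |           0           | 0
0 | 1 | 1 | 0 |     1     |     0     |       1       |           1           | 0
0 | 1 | 0 | 1 |     0     |     0     |       1       |           0           | 1
0 | 1 | 0 | 0 |     0     |     0     |       1       |           1           | 1
0 | 0 | 1 | 1 |     0     |     0     |       1       |           0           | 1
0 | 0 | 1 | 0 |     0     |     0     |       1       |           1           | 1
0 | 0 | 0 | 1 |     1     |     0     |       1       |           0           | 0
0 | 0 | 0 | 0 |     1     |     0     |       1       |           1           | 0
The formula is true on 8 of the 16 rows.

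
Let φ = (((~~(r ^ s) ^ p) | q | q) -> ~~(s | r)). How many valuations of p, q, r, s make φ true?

p  q  r  s     (r ^ s)  ~(r ^ s)  ~~(r ^ s)  (~~(r ^ s) ^ p)  ((~~(r ^ s) ^ p) | q | q)  (s | r)  ~(s | r)  ~~(s | r)  φ
F  F  F  F        F        T          F             F                     F                 F        T          F      T
F  F  F  T        T        F          T             T                     T                 T        F          T      T
F  F  T  F        T        F          T             T                     T                 T        F          T      T
F  F  T  T        F        T          F             F                     F                 T        F          T      T
F  T  F  F        F        T          F             F                     T                 F        T          F      F
F  T  F  T        T        F          T             T                     T                 T        F          T      T
F  T  T  F        T        F          T             T                     T                 T        F          T      T
F  T  T  T        F        T          F             F                     T                 T        F          T      T
T  F  F  F        F        T          F             T                     T                 F        T          F      F
T  F  F  T        T        F          T             F                     F                 T        F          T      T
T  F  T  F        T        F          T             F                     F                 T        F          T      T
T  F  T  T        F        T          F             T                     T                 T        F          T      T
T  T  F  F        F        T          F             T                     T                 F        T          F      F
T  T  F  T        T        F          T             F                     T                 T        F          T      T
T  T  T  F        T        F          T             F                     T                 T        F          T      T
T  T  T  T        F        T          F             T                     T                 T        F          T      T
The formula is true on 13 of the 16 rows.

13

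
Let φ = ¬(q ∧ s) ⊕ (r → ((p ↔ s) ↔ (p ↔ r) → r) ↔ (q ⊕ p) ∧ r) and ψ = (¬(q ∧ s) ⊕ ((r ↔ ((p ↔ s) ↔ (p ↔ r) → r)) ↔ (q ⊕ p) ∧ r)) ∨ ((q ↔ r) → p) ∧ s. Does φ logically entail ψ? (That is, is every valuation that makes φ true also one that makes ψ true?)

no

p | q | r | s | φ | ψ
- | - | - | - | - | -
1 | 1 | 1 | 1 | 0 | 1
1 | 1 | 1 | 0 | 0 | 0
1 | 1 | 0 | 1 | 0 | 1
1 | 1 | 0 | 0 | 1 | 1
1 | 0 | 1 | 1 | 0 | 1
1 | 0 | 1 | 0 | 1 | 1
1 | 0 | 0 | 1 | 1 | 1
1 | 0 | 0 | 0 | 1 | 1
0 | 1 | 1 | 1 | 0 | 0
0 | 1 | 1 | 0 | 0 | 0
0 | 1 | 0 | 1 | 0 | 1
0 | 1 | 0 | 0 | 1 | 1
0 | 0 | 1 | 1 | 0 | 1
0 | 0 | 1 | 0 | 1 | 1
0 | 0 | 0 | 1 | 1 | 0
0 | 0 | 0 | 0 | 1 | 1
At p=0, q=0, r=0, s=1 we have φ true but ψ false, so φ does not entail ψ.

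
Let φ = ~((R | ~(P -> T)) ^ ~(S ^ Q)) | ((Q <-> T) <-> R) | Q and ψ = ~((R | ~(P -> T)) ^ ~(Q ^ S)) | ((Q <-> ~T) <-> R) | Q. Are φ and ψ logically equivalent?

not equivalent

  P      Q      R      S      T    |    φ      ψ  
False  False  False  False  False  |  False   True
False  False  False  False   True  |   True  False
False  False  False   True  False  |   True   True
False  False  False   True   True  |   True   True
False  False   True  False  False  |   True   True
False  False   True  False   True  |   True   True
False  False   True   True  False  |   True  False
False  False   True   True   True  |  False   True
False   True  False  False  False  |   True   True
False   True  False  False   True  |   True   True
False   True  False   True  False  |   True   True
False   True  False   True   True  |   True   True
False   True   True  False  False  |   True   True
False   True   True  False   True  |   True   True
False   True   True   True  False  |   True   True
False   True   True   True   True  |   True   True
 True  False  False  False  False  |   True   True
 True  False  False  False   True  |   True  False
 True  False  False   True  False  |  False   True
 True  False  False   True   True  |   True   True
 True  False   True  False  False  |   True   True
 True  False   True  False   True  |   True   True
 True  False   True   True  False  |   True  False
 True  False   True   True   True  |  False   True
 True   True  False  False  False  |   True   True
 True   True  False  False   True  |   True   True
 True   True  False   True  False  |   True   True
 True   True  False   True   True  |   True   True
 True   True   True  False  False  |   True   True
 True   True   True  False   True  |   True   True
 True   True   True   True  False  |   True   True
 True   True   True   True   True  |   True   True
The columns differ at P=False, Q=False, R=False, S=False, T=False (φ=False, ψ=True), so they are not equivalent.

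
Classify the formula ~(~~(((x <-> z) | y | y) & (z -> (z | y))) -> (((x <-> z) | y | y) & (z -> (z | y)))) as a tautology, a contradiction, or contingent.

contradiction

x  y  z     (x <-> z)  ((x <-> z) | y | y)  (z | y)  (z -> (z | y))  φ
T  T  T         T               T              T           T         F
T  T  F         F               T              T           T         F
T  F  T         T               T              T           T         F
T  F  F         F               F              F           T         F
F  T  T         F               T              T           T         F
F  T  F         T               T              T           T         F
F  F  T         F               F              T           T         F
F  F  F         T               T              F           T         F
Every row is F, so the formula is a contradiction.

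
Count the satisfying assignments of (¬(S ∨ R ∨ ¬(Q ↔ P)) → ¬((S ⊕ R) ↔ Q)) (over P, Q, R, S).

15

P | Q | R | S | (Q ↔ P) | ¬(Q ↔ P) | (S ∨ R ∨ ¬(Q ↔ P)) | ¬(S ∨ R ∨ ¬(Q ↔ P)) | (S ⊕ R) | ((S ⊕ R) ↔ Q) | ¬((S ⊕ R) ↔ Q) | φ
- | - | - | - | ------- | -------- | ------------------ | ------------------- | ------- | ------------- | -------------- | -
T | T | T | T |    T    |    F     |         T          |          F          |    F    |       F       |       T        | T
T | T | T | F |    T    |    F     |         T          |          F          |    T    |       T       |       F        | T
T | T | F | T |    T    |    F     |         T          |          F          |    T    |       T       |       F        | T
T | T | F | F |    T    |    F     |         F          |          T          |    F    |       F       |       T        | T
T | F | T | T |    F    |    T     |         T          |          F          |    F    |       T       |       F        | T
T | F | T | F |    F    |    T     |         T          |          F          |    T    |       F       |       T        | T
T | F | F | T |    F    |    T     |         T          |          F          |    T    |       F       |       T        | T
T | F | F | F |    F    |    T     |         T          |          F          |    F    |       T       |       F        | T
F | T | T | T |    F    |    T     |         T          |          F          |    F    |       F       |       T        | T
F | T | T | F |    F    |    T     |         T          |          F          |    T    |       T       |       F        | T
F | T | F | T |    F    |    T     |         T          |          F          |    T    |       T       |       F        | T
F | T | F | F |    F    |    T     |         T          |          F          |    F    |       F       |       T        | T
F | F | T | T |    T    |    F     |         T          |          F          |    F    |       T       |       F        | T
F | F | T | F |    T    |    F     |         T          |          F          |    T    |       F       |       T        | T
F | F | F | T |    T    |    F     |         T          |          F          |    T    |       F       |       T        | T
F | F | F | F |    T    |    F     |         F          |          T          |    F    |       T       |       F        | F
The formula is true on 15 of the 16 rows.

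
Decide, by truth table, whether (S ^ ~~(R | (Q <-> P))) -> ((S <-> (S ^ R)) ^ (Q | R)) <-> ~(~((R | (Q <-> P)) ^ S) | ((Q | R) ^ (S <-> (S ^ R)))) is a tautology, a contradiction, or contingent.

contradiction

P | Q | R | S || φ
1 | 1 | 1 | 1 || 0
1 | 1 | 1 | 0 || 0
1 | 1 | 0 | 1 || 0
1 | 1 | 0 | 0 || 0
1 | 0 | 1 | 1 || 0
1 | 0 | 1 | 0 || 0
1 | 0 | 0 | 1 || 0
1 | 0 | 0 | 0 || 0
0 | 1 | 1 | 1 || 0
0 | 1 | 1 | 0 || 0
0 | 1 | 0 | 1 || 0
0 | 1 | 0 | 0 || 0
0 | 0 | 1 | 1 || 0
0 | 0 | 1 | 0 || 0
0 | 0 | 0 | 1 || 0
0 | 0 | 0 | 0 || 0
Every row is 0, so the formula is a contradiction.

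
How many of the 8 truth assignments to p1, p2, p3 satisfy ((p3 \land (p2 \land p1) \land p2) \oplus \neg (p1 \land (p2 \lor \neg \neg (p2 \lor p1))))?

5

p1 | p2 | p3 | φ
-- | -- | -- | -
F  | F  | F  | T
F  | F  | T  | T
F  | T  | F  | T
F  | T  | T  | T
T  | F  | F  | F
T  | F  | T  | F
T  | T  | F  | F
T  | T  | T  | T
The formula is true on 5 of the 8 rows.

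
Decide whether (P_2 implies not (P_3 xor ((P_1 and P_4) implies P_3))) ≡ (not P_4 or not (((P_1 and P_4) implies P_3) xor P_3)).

P_1  P_2  P_3  P_4  |  φ  ψ
 F    F    F    F   |  T  T
 F    F    F    T   |  T  F
 F    F    T    F   |  T  T
 F    F    T    T   |  T  T
 F    T    F    F   |  F  T
 F    T    F    T   |  F  F
 F    T    T    F   |  T  T
 F    T    T    T   |  T  T
 T    F    F    F   |  T  T
 T    F    F    T   |  T  T
 T    F    T    F   |  T  T
 T    F    T    T   |  T  T
 T    T    F    F   |  F  T
 T    T    F    T   |  T  T
 T    T    T    F   |  T  T
 T    T    T    T   |  T  T
The columns differ at P_1=F, P_2=F, P_3=F, P_4=T (φ=T, ψ=F), so they are not equivalent.

not equivalent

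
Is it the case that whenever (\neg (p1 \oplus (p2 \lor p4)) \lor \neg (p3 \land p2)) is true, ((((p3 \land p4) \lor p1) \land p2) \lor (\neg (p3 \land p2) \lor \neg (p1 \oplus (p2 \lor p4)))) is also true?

yes

p1  p2  p3  p4  |  φ  ψ
0   0   0   0   |  1  1
0   0   0   1   |  1  1
0   0   1   0   |  1  1
0   0   1   1   |  1  1
0   1   0   0   |  1  1
0   1   0   1   |  1  1
0   1   1   0   |  0  0
0   1   1   1   |  0  1
1   0   0   0   |  1  1
1   0   0   1   |  1  1
1   0   1   0   |  1  1
1   0   1   1   |  1  1
1   1   0   0   |  1  1
1   1   0   1   |  1  1
1   1   1   0   |  1  1
1   1   1   1   |  1  1
In every row where φ is true, ψ is also true, so φ ⊨ ψ.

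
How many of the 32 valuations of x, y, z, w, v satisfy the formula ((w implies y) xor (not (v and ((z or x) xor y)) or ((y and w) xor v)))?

9

x  y  z  w  v  |  φ
0  0  0  0  0  |  0
0  0  0  0  1  |  0
0  0  0  1  0  |  1
0  0  0  1  1  |  1
0  0  1  0  0  |  0
0  0  1  0  1  |  0
0  0  1  1  0  |  1
0  0  1  1  1  |  1
0  1  0  0  0  |  0
0  1  0  0  1  |  0
0  1  0  1  0  |  0
0  1  0  1  1  |  1
0  1  1  0  0  |  0
0  1  1  0  1  |  0
0  1  1  1  0  |  0
0  1  1  1  1  |  0
1  0  0  0  0  |  0
1  0  0  0  1  |  0
1  0  0  1  0  |  1
1  0  0  1  1  |  1
1  0  1  0  0  |  0
1  0  1  0  1  |  0
1  0  1  1  0  |  1
1  0  1  1  1  |  1
1  1  0  0  0  |  0
1  1  0  0  1  |  0
1  1  0  1  0  |  0
1  1  0  1  1  |  0
1  1  1  0  0  |  0
1  1  1  0  1  |  0
1  1  1  1  0  |  0
1  1  1  1  1  |  0
The formula is true on 9 of the 32 rows.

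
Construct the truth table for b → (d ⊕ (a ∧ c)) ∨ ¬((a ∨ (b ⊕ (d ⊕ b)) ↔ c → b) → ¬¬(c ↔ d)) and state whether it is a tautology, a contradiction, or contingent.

contingent

a | b | c | d || (a ∧ c) | (d ⊕ (a ∧ c)) | (d ⊕ b) | (b ⊕ (d ⊕ b)) | (a ∨ (b ⊕ (d ⊕ b))) | (c → b) | (c ↔ d) | ¬(c ↔ d) | ¬¬(c ↔ d) | φ
T | T | T | T ||    T    |       F       |    F    |       T       |          T          |    T    |    T    |    F     |     T     | F
T | T | T | F ||    T    |       T       |    T    |       F       |          T          |    T    |    F    |    T     |     F     | T
T | T | F | T ||    F    |       T       |    F    |       T       |          T          |    T    |    F    |    T     |     F     | T
T | T | F | F ||    F    |       F       |    T    |       F       |          T          |    T    |    T    |    F     |     T     | F
T | F | T | T ||    T    |       F       |    T    |       T       |          T          |    F    |    T    |    F     |     T     | T
T | F | T | F ||    T    |       T       |    F    |       F       |          T          |    F    |    F    |    T     |     F     | T
T | F | F | T ||    F    |       T       |    T    |       T       |          T          |    T    |    F    |    T     |     F     | T
T | F | F | F ||    F    |       F       |    F    |       F       |          T          |    T    |    T    |    F     |     T     | T
F | T | T | T ||    F    |       T       |    F    |       T       |          T          |    T    |    T    |    F     |     T     | T
F | T | T | F ||    F    |       F       |    T    |       F       |          F          |    T    |    F    |    T     |     F     | F
F | T | F | T ||    F    |       T       |    F    |       T       |          T          |    T    |    F    |    T     |     F     | T
F | T | F | F ||    F    |       F       |    T    |       F       |          F          |    T    |    T    |    F     |     T     | F
F | F | T | T ||    F    |       T       |    T    |       T       |          T          |    F    |    T    |    F     |     T     | T
F | F | T | F ||    F    |       F       |    F    |       F       |          F          |    F    |    F    |    T     |     F     | T
F | F | F | T ||    F    |       T       |    T    |       T       |          T          |    T    |    F    |    T     |     F     | T
F | F | F | F ||    F    |       F       |    F    |       F       |          F          |    T    |    T    |    F     |     T     | T
12 of 16 rows are T, so the formula is contingent.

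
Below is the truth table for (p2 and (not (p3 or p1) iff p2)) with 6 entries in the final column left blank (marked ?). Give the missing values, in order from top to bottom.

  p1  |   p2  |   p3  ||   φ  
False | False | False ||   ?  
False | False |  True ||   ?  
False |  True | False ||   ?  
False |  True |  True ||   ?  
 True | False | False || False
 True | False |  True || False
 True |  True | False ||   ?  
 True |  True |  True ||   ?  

False, False, True, False, False, False

Row p1=False, p2=False, p3=False: (not (p3 or p1) iff p2) = False, so the formula = False.
Row p1=False, p2=False, p3=True: (not (p3 or p1) iff p2) = True, so the formula = False.
Row p1=False, p2=True, p3=False: (not (p3 or p1) iff p2) = True, so the formula = True.
Row p1=False, p2=True, p3=True: (not (p3 or p1) iff p2) = False, so the formula = False.
Row p1=True, p2=True, p3=False: (not (p3 or p1) iff p2) = False, so the formula = False.
Row p1=True, p2=True, p3=True: (not (p3 or p1) iff p2) = False, so the formula = False.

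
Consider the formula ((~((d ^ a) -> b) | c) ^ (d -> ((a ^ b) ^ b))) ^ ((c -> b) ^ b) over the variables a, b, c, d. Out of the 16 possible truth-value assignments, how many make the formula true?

6

a  b  c  d     (d ^ a)  ((d ^ a) -> b)  ~((d ^ a) -> b)  (~((d ^ a) -> b) | c)  (a ^ b)  ((a ^ b) ^ b)  (d -> ((a ^ b) ^ b))  (c -> b)  ((c -> b) ^ b)  φ
T  T  T  T        F           T                F                   T               F           T                 T               T            F         F
T  T  T  F        T           T                F                   T               F           T                 T               T            F         F
T  T  F  T        F           T                F                   F               F           T                 T               T            F         T
T  T  F  F        T           T                F                   F               F           T                 T               T            F         T
T  F  T  T        F           T                F                   T               T           T                 T               F            F         F
T  F  T  F        T           F                T                   T               T           T                 T               F            F         F
T  F  F  T        F           T                F                   F               T           T                 T               T            T         F
T  F  F  F        T           F                T                   T               T           T                 T               T            T         T
F  T  T  T        T           T                F                   T               T           F                 F               T            F         T
F  T  T  F        F           T                F                   T               T           F                 T               T            F         F
F  T  F  T        T           T                F                   F               T           F                 F               T            F         F
F  T  F  F        F           T                F                   F               T           F                 T               T            F         T
F  F  T  T        T           F                T                   T               F           F                 F               F            F         T
F  F  T  F        F           T                F                   T               F           F                 T               F            F         F
F  F  F  T        T           F                T                   T               F           F                 F               T            T         F
F  F  F  F        F           T                F                   F               F           F                 T               T            T         F
The formula is true on 6 of the 16 rows.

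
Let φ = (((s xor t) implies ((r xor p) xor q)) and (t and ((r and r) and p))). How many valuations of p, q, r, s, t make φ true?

p  q  r  s  t  |  φ
1  1  1  1  1  |  1
1  1  1  1  0  |  0
1  1  1  0  1  |  1
1  1  1  0  0  |  0
1  1  0  1  1  |  0
1  1  0  1  0  |  0
1  1  0  0  1  |  0
1  1  0  0  0  |  0
1  0  1  1  1  |  1
1  0  1  1  0  |  0
1  0  1  0  1  |  0
1  0  1  0  0  |  0
1  0  0  1  1  |  0
1  0  0  1  0  |  0
1  0  0  0  1  |  0
1  0  0  0  0  |  0
0  1  1  1  1  |  0
0  1  1  1  0  |  0
0  1  1  0  1  |  0
0  1  1  0  0  |  0
0  1  0  1  1  |  0
0  1  0  1  0  |  0
0  1  0  0  1  |  0
0  1  0  0  0  |  0
0  0  1  1  1  |  0
0  0  1  1  0  |  0
0  0  1  0  1  |  0
0  0  1  0  0  |  0
0  0  0  1  1  |  0
0  0  0  1  0  |  0
0  0  0  0  1  |  0
0  0  0  0  0  |  0
The formula is true on 3 of the 32 rows.

3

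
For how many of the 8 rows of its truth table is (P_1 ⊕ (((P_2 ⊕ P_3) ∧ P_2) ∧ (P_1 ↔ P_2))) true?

P_1  P_2  P_3  |  φ
 T    T    T   |  T
 T    T    F   |  F
 T    F    T   |  T
 T    F    F   |  T
 F    T    T   |  F
 F    T    F   |  F
 F    F    T   |  F
 F    F    F   |  F
The formula is true on 3 of the 8 rows.

3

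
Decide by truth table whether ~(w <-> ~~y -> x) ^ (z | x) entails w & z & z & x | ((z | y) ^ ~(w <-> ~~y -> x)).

no

x  y  z  w  |  φ  ψ
F  F  F  F  |  T  T
F  F  F  T  |  F  F
F  F  T  F  |  F  F
F  F  T  T  |  T  T
F  T  F  F  |  F  T
F  T  F  T  |  T  F
F  T  T  F  |  T  T
F  T  T  T  |  F  F
T  F  F  F  |  F  T
T  F  F  T  |  T  F
T  F  T  F  |  F  F
T  F  T  T  |  T  T
T  T  F  F  |  F  F
T  T  F  T  |  T  T
T  T  T  F  |  F  F
T  T  T  T  |  T  T
At x=F, y=T, z=F, w=T we have φ true but ψ false, so φ does not entail ψ.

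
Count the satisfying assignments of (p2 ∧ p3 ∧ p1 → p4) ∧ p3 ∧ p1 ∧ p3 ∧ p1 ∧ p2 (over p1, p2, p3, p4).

1

p1 | p2 | p3 | p4 | φ
-- | -- | -- | -- | -
0  | 0  | 0  | 0  | 0
0  | 0  | 0  | 1  | 0
0  | 0  | 1  | 0  | 0
0  | 0  | 1  | 1  | 0
0  | 1  | 0  | 0  | 0
0  | 1  | 0  | 1  | 0
0  | 1  | 1  | 0  | 0
0  | 1  | 1  | 1  | 0
1  | 0  | 0  | 0  | 0
1  | 0  | 0  | 1  | 0
1  | 0  | 1  | 0  | 0
1  | 0  | 1  | 1  | 0
1  | 1  | 0  | 0  | 0
1  | 1  | 0  | 1  | 0
1  | 1  | 1  | 0  | 0
1  | 1  | 1  | 1  | 1
The formula is true on 1 of the 16 rows.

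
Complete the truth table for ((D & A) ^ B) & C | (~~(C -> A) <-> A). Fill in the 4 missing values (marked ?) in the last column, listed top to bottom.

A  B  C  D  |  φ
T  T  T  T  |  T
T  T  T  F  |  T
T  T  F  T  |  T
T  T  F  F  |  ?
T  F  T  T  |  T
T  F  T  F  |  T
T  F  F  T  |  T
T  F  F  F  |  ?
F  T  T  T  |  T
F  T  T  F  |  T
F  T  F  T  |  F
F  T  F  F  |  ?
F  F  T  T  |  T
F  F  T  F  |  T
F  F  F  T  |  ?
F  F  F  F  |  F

T, T, F, F

Row A=T, B=T, C=F, D=F: (((D & A) ^ B) & C) = F, (~~(C -> A) <-> A) = T, so the formula = T.
Row A=T, B=F, C=F, D=F: (((D & A) ^ B) & C) = F, (~~(C -> A) <-> A) = T, so the formula = T.
Row A=F, B=T, C=F, D=F: (((D & A) ^ B) & C) = F, (~~(C -> A) <-> A) = F, so the formula = F.
Row A=F, B=F, C=F, D=T: (((D & A) ^ B) & C) = F, (~~(C -> A) <-> A) = F, so the formula = F.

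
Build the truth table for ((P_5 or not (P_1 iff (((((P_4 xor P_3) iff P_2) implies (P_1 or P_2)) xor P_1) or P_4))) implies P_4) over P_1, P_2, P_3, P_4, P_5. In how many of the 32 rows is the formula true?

17

P_1 | P_2 | P_3 | P_4 | P_5 || φ
 T  |  T  |  T  |  T  |  T  || T
 T  |  T  |  T  |  T  |  F  || T
 T  |  T  |  T  |  F  |  T  || F
 T  |  T  |  T  |  F  |  F  || F
 T  |  T  |  F  |  T  |  T  || T
 T  |  T  |  F  |  T  |  F  || T
 T  |  T  |  F  |  F  |  T  || F
 T  |  T  |  F  |  F  |  F  || F
 T  |  F  |  T  |  T  |  T  || T
 T  |  F  |  T  |  T  |  F  || T
 T  |  F  |  T  |  F  |  T  || F
 T  |  F  |  T  |  F  |  F  || F
 T  |  F  |  F  |  T  |  T  || T
 T  |  F  |  F  |  T  |  F  || T
 T  |  F  |  F  |  F  |  T  || F
 T  |  F  |  F  |  F  |  F  || F
 F  |  T  |  T  |  T  |  T  || T
 F  |  T  |  T  |  T  |  F  || T
 F  |  T  |  T  |  F  |  T  || F
 F  |  T  |  T  |  F  |  F  || F
 F  |  T  |  F  |  T  |  T  || T
 F  |  T  |  F  |  T  |  F  || T
 F  |  T  |  F  |  F  |  T  || F
 F  |  T  |  F  |  F  |  F  || F
 F  |  F  |  T  |  T  |  T  || T
 F  |  F  |  T  |  T  |  F  || T
 F  |  F  |  T  |  F  |  T  || F
 F  |  F  |  T  |  F  |  F  || F
 F  |  F  |  F  |  T  |  T  || T
 F  |  F  |  F  |  T  |  F  || T
 F  |  F  |  F  |  F  |  T  || F
 F  |  F  |  F  |  F  |  F  || T
The formula is true on 17 of the 32 rows.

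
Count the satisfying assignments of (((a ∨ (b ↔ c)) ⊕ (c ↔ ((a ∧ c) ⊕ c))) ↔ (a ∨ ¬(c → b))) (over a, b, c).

5

a | b | c | (b ↔ c) | (a ∨ (b ↔ c)) | (a ∧ c) | ((a ∧ c) ⊕ c) | (c ↔ ((a ∧ c) ⊕ c)) | (c → b) | ¬(c → b) | (a ∨ ¬(c → b)) | φ
- | - | - | ------- | ------------- | ------- | ------------- | ------------------- | ------- | -------- | -------------- | -
0 | 0 | 0 |    1    |       1       |    0    |       0       |          1          |    1    |    0     |       0        | 1
0 | 0 | 1 |    0    |       0       |    0    |       1       |          1          |    0    |    1     |       1        | 1
0 | 1 | 0 |    0    |       0       |    0    |       0       |          1          |    1    |    0     |       0        | 0
0 | 1 | 1 |    1    |       1       |    0    |       1       |          1          |    1    |    0     |       0        | 1
1 | 0 | 0 |    1    |       1       |    0    |       0       |          1          |    1    |    0     |       1        | 0
1 | 0 | 1 |    0    |       1       |    1    |       0       |          0          |    0    |    1     |       1        | 1
1 | 1 | 0 |    0    |       1       |    0    |       0       |          1          |    1    |    0     |       1        | 0
1 | 1 | 1 |    1    |       1       |    1    |       0       |          0          |    1    |    0     |       1        | 1
The formula is true on 5 of the 8 rows.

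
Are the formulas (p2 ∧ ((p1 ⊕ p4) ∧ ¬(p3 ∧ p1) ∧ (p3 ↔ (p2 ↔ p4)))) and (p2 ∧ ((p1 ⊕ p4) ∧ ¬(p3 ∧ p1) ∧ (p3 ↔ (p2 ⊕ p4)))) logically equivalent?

p1 | p2 | p3 | p4 | φ | ψ
-- | -- | -- | -- | - | -
1  | 1  | 1  | 1  | 0 | 0
1  | 1  | 1  | 0  | 0 | 0
1  | 1  | 0  | 1  | 0 | 0
1  | 1  | 0  | 0  | 1 | 0
1  | 0  | 1  | 1  | 0 | 0
1  | 0  | 1  | 0  | 0 | 0
1  | 0  | 0  | 1  | 0 | 0
1  | 0  | 0  | 0  | 0 | 0
0  | 1  | 1  | 1  | 1 | 0
0  | 1  | 1  | 0  | 0 | 0
0  | 1  | 0  | 1  | 0 | 1
0  | 1  | 0  | 0  | 0 | 0
0  | 0  | 1  | 1  | 0 | 0
0  | 0  | 1  | 0  | 0 | 0
0  | 0  | 0  | 1  | 0 | 0
0  | 0  | 0  | 0  | 0 | 0
The columns differ at p1=1, p2=1, p3=0, p4=0 (φ=1, ψ=0), so they are not equivalent.

not equivalent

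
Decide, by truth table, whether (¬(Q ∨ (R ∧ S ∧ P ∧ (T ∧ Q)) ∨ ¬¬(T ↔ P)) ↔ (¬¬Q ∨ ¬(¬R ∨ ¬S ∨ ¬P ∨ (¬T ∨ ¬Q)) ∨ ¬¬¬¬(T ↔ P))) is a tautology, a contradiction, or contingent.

P | Q | R | S | T || φ
T | T | T | T | T || F
T | T | T | T | F || F
T | T | T | F | T || F
T | T | T | F | F || F
T | T | F | T | T || F
T | T | F | T | F || F
T | T | F | F | T || F
T | T | F | F | F || F
T | F | T | T | T || F
T | F | T | T | F || F
T | F | T | F | T || F
T | F | T | F | F || F
T | F | F | T | T || F
T | F | F | T | F || F
T | F | F | F | T || F
T | F | F | F | F || F
F | T | T | T | T || F
F | T | T | T | F || F
F | T | T | F | T || F
F | T | T | F | F || F
F | T | F | T | T || F
F | T | F | T | F || F
F | T | F | F | T || F
F | T | F | F | F || F
F | F | T | T | T || F
F | F | T | T | F || F
F | F | T | F | T || F
F | F | T | F | F || F
F | F | F | T | T || F
F | F | F | T | F || F
F | F | F | F | T || F
F | F | F | F | F || F
Every row is F, so the formula is a contradiction.

contradiction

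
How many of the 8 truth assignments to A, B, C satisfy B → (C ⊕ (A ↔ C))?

6

A | B | C || (B → (C ⊕ (A ↔ C)))
1 | 1 | 1 ||          0         
1 | 1 | 0 ||          0         
1 | 0 | 1 ||          1         
1 | 0 | 0 ||          1         
0 | 1 | 1 ||          1         
0 | 1 | 0 ||          1         
0 | 0 | 1 ||          1         
0 | 0 | 0 ||          1         
The formula is true on 6 of the 8 rows.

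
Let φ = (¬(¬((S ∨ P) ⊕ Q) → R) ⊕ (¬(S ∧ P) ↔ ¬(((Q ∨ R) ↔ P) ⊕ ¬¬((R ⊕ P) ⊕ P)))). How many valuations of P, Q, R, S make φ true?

6

P | Q | R | S || (S ∨ P) | ((S ∨ P) ⊕ Q) | ¬((S ∨ P) ⊕ Q) | (¬((S ∨ P) ⊕ Q) → R) | ¬(¬((S ∨ P) ⊕ Q) → R) | (S ∧ P) | ¬(S ∧ P) | (Q ∨ R) | ((Q ∨ R) ↔ P) | (R ⊕ P) | ((R ⊕ P) ⊕ P) | ¬((R ⊕ P) ⊕ P) | ¬¬((R ⊕ P) ⊕ P) | φ
1 | 1 | 1 | 1 ||    1    |       0       |       1        |          1           |           0           |    1    |    0     |    1    |       1       |    0    |       1       |       0        |        1        | 0
1 | 1 | 1 | 0 ||    1    |       0       |       1        |          1           |           0           |    0    |    1     |    1    |       1       |    0    |       1       |       0        |        1        | 1
1 | 1 | 0 | 1 ||    1    |       0       |       1        |          0           |           1           |    1    |    0     |    1    |       1       |    1    |       0       |       1        |        0        | 0
1 | 1 | 0 | 0 ||    1    |       0       |       1        |          0           |           1           |    0    |    1     |    1    |       1       |    1    |       0       |       1        |        0        | 1
1 | 0 | 1 | 1 ||    1    |       1       |       0        |          1           |           0           |    1    |    0     |    1    |       1       |    0    |       1       |       0        |        1        | 0
1 | 0 | 1 | 0 ||    1    |       1       |       0        |          1           |           0           |    0    |    1     |    1    |       1       |    0    |       1       |       0        |        1        | 1
1 | 0 | 0 | 1 ||    1    |       1       |       0        |          1           |           0           |    1    |    0     |    0    |       0       |    1    |       0       |       1        |        0        | 0
1 | 0 | 0 | 0 ||    1    |       1       |       0        |          1           |           0           |    0    |    1     |    0    |       0       |    1    |       0       |       1        |        0        | 1
0 | 1 | 1 | 1 ||    1    |       0       |       1        |          1           |           0           |    0    |    1     |    1    |       0       |    1    |       1       |       0        |        1        | 0
0 | 1 | 1 | 0 ||    0    |       1       |       0        |          1           |           0           |    0    |    1     |    1    |       0       |    1    |       1       |       0        |        1        | 0
0 | 1 | 0 | 1 ||    1    |       0       |       1        |          0           |           1           |    0    |    1     |    1    |       0       |    0    |       0       |       1        |        0        | 0
0 | 1 | 0 | 0 ||    0    |       1       |       0        |          1           |           0           |    0    |    1     |    1    |       0       |    0    |       0       |       1        |        0        | 1
0 | 0 | 1 | 1 ||    1    |       1       |       0        |          1           |           0           |    0    |    1     |    1    |       0       |    1    |       1       |       0        |        1        | 0
0 | 0 | 1 | 0 ||    0    |       0       |       1        |          1           |           0           |    0    |    1     |    1    |       0       |    1    |       1       |       0        |        1        | 0
0 | 0 | 0 | 1 ||    1    |       1       |       0        |          1           |           0           |    0    |    1     |    0    |       1       |    0    |       0       |       1        |        0        | 0
0 | 0 | 0 | 0 ||    0    |       0       |       1        |          0           |           1           |    0    |    1     |    0    |       1       |    0    |       0       |       1        |        0        | 1
The formula is true on 6 of the 16 rows.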